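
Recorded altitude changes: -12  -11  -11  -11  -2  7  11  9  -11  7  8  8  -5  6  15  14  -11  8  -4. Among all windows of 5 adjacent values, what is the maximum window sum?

Window sums for each of the 15 positions:
(-12, -11, -11, -11, -2) → sum -47
(-11, -11, -11, -2, 7) → sum -28
(-11, -11, -2, 7, 11) → sum -6
(-11, -2, 7, 11, 9) → sum 14
(-2, 7, 11, 9, -11) → sum 14
(7, 11, 9, -11, 7) → sum 23
(11, 9, -11, 7, 8) → sum 24
(9, -11, 7, 8, 8) → sum 21
(-11, 7, 8, 8, -5) → sum 7
(7, 8, 8, -5, 6) → sum 24
(8, 8, -5, 6, 15) → sum 32
(8, -5, 6, 15, 14) → sum 38
(-5, 6, 15, 14, -11) → sum 19
(6, 15, 14, -11, 8) → sum 32
(15, 14, -11, 8, -4) → sum 22
Maximum of these is 38.

38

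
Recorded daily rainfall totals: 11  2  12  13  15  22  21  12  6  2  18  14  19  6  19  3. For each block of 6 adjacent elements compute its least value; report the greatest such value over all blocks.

(11, 2, 12, 13, 15, 22) → min 2
(2, 12, 13, 15, 22, 21) → min 2
(12, 13, 15, 22, 21, 12) → min 12
(13, 15, 22, 21, 12, 6) → min 6
(15, 22, 21, 12, 6, 2) → min 2
(22, 21, 12, 6, 2, 18) → min 2
(21, 12, 6, 2, 18, 14) → min 2
(12, 6, 2, 18, 14, 19) → min 2
(6, 2, 18, 14, 19, 6) → min 2
(2, 18, 14, 19, 6, 19) → min 2
(18, 14, 19, 6, 19, 3) → min 3
Greatest of these is 12.

12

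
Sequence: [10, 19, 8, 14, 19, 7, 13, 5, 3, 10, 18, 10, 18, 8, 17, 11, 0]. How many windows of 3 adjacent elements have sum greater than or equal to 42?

(10, 19, 8) → sum 37
(19, 8, 14) → sum 41
(8, 14, 19) → sum 41
(14, 19, 7) → sum 40
(19, 7, 13) → sum 39
(7, 13, 5) → sum 25
(13, 5, 3) → sum 21
(5, 3, 10) → sum 18
(3, 10, 18) → sum 31
(10, 18, 10) → sum 38
(18, 10, 18) → sum 46  ≥ 42 ✓
(10, 18, 8) → sum 36
(18, 8, 17) → sum 43  ≥ 42 ✓
(8, 17, 11) → sum 36
(17, 11, 0) → sum 28
2 windows satisfy the condition.

2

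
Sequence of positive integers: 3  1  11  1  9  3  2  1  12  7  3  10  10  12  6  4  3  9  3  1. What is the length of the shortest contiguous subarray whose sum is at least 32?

add 3: running sum 3 < 32
add 1: running sum 4 < 32
add 11: running sum 15 < 32
add 1: running sum 16 < 32
add 9: running sum 25 < 32
add 3: running sum 28 < 32
add 2: running sum 30 < 32
add 1: running sum 31 < 32
end 8: [11, 1, 9, 3, 2, 1, 12] sum 39, len 7
end 9: [9, 3, 2, 1, 12, 7] sum 34, len 6
end 10: [9, 3, 2, 1, 12, 7, 3] sum 37, len 7
end 11: [12, 7, 3, 10] sum 32, len 4
end 12: [12, 7, 3, 10, 10] sum 42, len 5
end 13: [10, 10, 12] sum 32, len 3
end 14: [10, 10, 12, 6] sum 38, len 4
end 15: [10, 12, 6, 4] sum 32, len 4
end 16: [10, 12, 6, 4, 3] sum 35, len 5
end 17: [12, 6, 4, 3, 9] sum 34, len 5
end 18: [12, 6, 4, 3, 9, 3] sum 37, len 6
end 19: [12, 6, 4, 3, 9, 3, 1] sum 38, len 7
Shortest qualifying length: 3.

3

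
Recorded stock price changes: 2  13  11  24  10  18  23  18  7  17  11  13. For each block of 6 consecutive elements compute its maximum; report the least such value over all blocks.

Each size-6 window and its max:
2 13 11 24 10 18 → max 24
13 11 24 10 18 23 → max 24
11 24 10 18 23 18 → max 24
24 10 18 23 18 7 → max 24
10 18 23 18 7 17 → max 23
18 23 18 7 17 11 → max 23
23 18 7 17 11 13 → max 23
Least of these is 23.

23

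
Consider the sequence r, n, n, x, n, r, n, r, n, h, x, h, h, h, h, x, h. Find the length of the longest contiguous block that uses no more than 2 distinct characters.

8

[r] 1 distinct, len 1
[r, n] 2 distinct, len 2
[r, n, n] 2 distinct, len 3
[n, n, x] 2 distinct, len 3
[n, n, x, n] 2 distinct, len 4
[n, r] 2 distinct, len 2
[n, r, n] 2 distinct, len 3
[n, r, n, r] 2 distinct, len 4
[n, r, n, r, n] 2 distinct, len 5
[n, h] 2 distinct, len 2
[h, x] 2 distinct, len 2
[h, x, h] 2 distinct, len 3
[h, x, h, h] 2 distinct, len 4
[h, x, h, h, h] 2 distinct, len 5
[h, x, h, h, h, h] 2 distinct, len 6
[h, x, h, h, h, h, x] 2 distinct, len 7
[h, x, h, h, h, h, x, h] 2 distinct, len 8
Longest length with ≤2 distinct: 8.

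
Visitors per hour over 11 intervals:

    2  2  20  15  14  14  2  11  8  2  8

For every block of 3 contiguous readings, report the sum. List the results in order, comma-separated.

24, 37, 49, 43, 30, 27, 21, 21, 18

Sliding a size-3 window across the 11 values:
[2, 2, 20] → sum 24
[2, 20, 15] → sum 37
[20, 15, 14] → sum 49
[15, 14, 14] → sum 43
[14, 14, 2] → sum 30
[14, 2, 11] → sum 27
[2, 11, 8] → sum 21
[11, 8, 2] → sum 21
[8, 2, 8] → sum 18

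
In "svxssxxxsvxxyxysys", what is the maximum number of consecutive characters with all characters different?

[s] len 1
[s, v] len 2
[s, v, x] len 3
[v, x, s] len 3
[s] len 1
[s, x] len 2
[x] len 1
[x] len 1
[x, s] len 2
[x, s, v] len 3
[s, v, x] len 3
[x] len 1
[x, y] len 2
[y, x] len 2
[x, y] len 2
[x, y, s] len 3
[s, y] len 2
[y, s] len 2
Longest all-distinct length: 3.

3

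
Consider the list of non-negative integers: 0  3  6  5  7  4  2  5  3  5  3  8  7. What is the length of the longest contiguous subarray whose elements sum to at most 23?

→ 0: sum 0, len 1
→ 3: sum 3, len 2
→ 6: sum 9, len 3
→ 5: sum 14, len 4
→ 7: sum 21, len 5
→ 4 (dropped 0, 3): sum 22, len 4
→ 2 (dropped 6): sum 18, len 4
→ 5: sum 23, len 5
→ 3 (dropped 5): sum 21, len 5
→ 5 (dropped 7): sum 19, len 5
→ 3: sum 22, len 6
→ 8 (dropped 4, 2, 5): sum 19, len 4
→ 7 (dropped 3): sum 23, len 4
Longest length seen: 6.

6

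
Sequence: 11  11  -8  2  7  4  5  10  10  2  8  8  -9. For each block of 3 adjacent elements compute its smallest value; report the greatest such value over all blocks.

5

[11, 11, -8] → min -8
[11, -8, 2] → min -8
[-8, 2, 7] → min -8
[2, 7, 4] → min 2
[7, 4, 5] → min 4
[4, 5, 10] → min 4
[5, 10, 10] → min 5
[10, 10, 2] → min 2
[10, 2, 8] → min 2
[2, 8, 8] → min 2
[8, 8, -9] → min -9
Greatest of these is 5.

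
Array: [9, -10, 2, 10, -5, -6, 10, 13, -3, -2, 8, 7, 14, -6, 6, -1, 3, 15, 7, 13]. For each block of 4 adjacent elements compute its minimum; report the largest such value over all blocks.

3

Each size-4 window and its min:
(9, -10, 2, 10) → min -10
(-10, 2, 10, -5) → min -10
(2, 10, -5, -6) → min -6
(10, -5, -6, 10) → min -6
(-5, -6, 10, 13) → min -6
(-6, 10, 13, -3) → min -6
(10, 13, -3, -2) → min -3
(13, -3, -2, 8) → min -3
(-3, -2, 8, 7) → min -3
(-2, 8, 7, 14) → min -2
(8, 7, 14, -6) → min -6
(7, 14, -6, 6) → min -6
(14, -6, 6, -1) → min -6
(-6, 6, -1, 3) → min -6
(6, -1, 3, 15) → min -1
(-1, 3, 15, 7) → min -1
(3, 15, 7, 13) → min 3
Largest of these is 3.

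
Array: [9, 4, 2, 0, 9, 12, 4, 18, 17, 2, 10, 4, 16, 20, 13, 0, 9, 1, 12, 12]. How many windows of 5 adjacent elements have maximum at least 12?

15

9 4 2 0 9 → max 9
4 2 0 9 12 → max 12  ≥ 12 ✓
2 0 9 12 4 → max 12  ≥ 12 ✓
0 9 12 4 18 → max 18  ≥ 12 ✓
9 12 4 18 17 → max 18  ≥ 12 ✓
12 4 18 17 2 → max 18  ≥ 12 ✓
4 18 17 2 10 → max 18  ≥ 12 ✓
18 17 2 10 4 → max 18  ≥ 12 ✓
17 2 10 4 16 → max 17  ≥ 12 ✓
2 10 4 16 20 → max 20  ≥ 12 ✓
10 4 16 20 13 → max 20  ≥ 12 ✓
4 16 20 13 0 → max 20  ≥ 12 ✓
16 20 13 0 9 → max 20  ≥ 12 ✓
20 13 0 9 1 → max 20  ≥ 12 ✓
13 0 9 1 12 → max 13  ≥ 12 ✓
0 9 1 12 12 → max 12  ≥ 12 ✓
15 windows satisfy the condition.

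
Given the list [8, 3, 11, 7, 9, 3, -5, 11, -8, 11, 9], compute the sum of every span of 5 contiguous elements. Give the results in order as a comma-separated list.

Sliding a size-5 window across the 11 values:
8 3 11 7 9 → sum 38
3 11 7 9 3 → sum 33
11 7 9 3 -5 → sum 25
7 9 3 -5 11 → sum 25
9 3 -5 11 -8 → sum 10
3 -5 11 -8 11 → sum 12
-5 11 -8 11 9 → sum 18

38, 33, 25, 25, 10, 12, 18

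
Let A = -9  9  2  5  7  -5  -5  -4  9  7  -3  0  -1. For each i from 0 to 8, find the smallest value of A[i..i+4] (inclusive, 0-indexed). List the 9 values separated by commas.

[-9, 9, 2, 5, 7] → min -9
[9, 2, 5, 7, -5] → min -5
[2, 5, 7, -5, -5] → min -5
[5, 7, -5, -5, -4] → min -5
[7, -5, -5, -4, 9] → min -5
[-5, -5, -4, 9, 7] → min -5
[-5, -4, 9, 7, -3] → min -5
[-4, 9, 7, -3, 0] → min -4
[9, 7, -3, 0, -1] → min -3

-9, -5, -5, -5, -5, -5, -5, -4, -3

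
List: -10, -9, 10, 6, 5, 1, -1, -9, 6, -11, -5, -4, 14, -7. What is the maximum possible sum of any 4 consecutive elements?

-10 -9 10 6 → sum -3
-9 10 6 5 → sum 12
10 6 5 1 → sum 22
6 5 1 -1 → sum 11
5 1 -1 -9 → sum -4
1 -1 -9 6 → sum -3
-1 -9 6 -11 → sum -15
-9 6 -11 -5 → sum -19
6 -11 -5 -4 → sum -14
-11 -5 -4 14 → sum -6
-5 -4 14 -7 → sum -2
Maximum of these is 22.

22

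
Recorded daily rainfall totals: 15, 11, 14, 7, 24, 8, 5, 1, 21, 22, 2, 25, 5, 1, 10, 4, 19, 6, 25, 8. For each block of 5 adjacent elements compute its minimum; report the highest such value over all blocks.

7

[15, 11, 14, 7, 24] → min 7
[11, 14, 7, 24, 8] → min 7
[14, 7, 24, 8, 5] → min 5
[7, 24, 8, 5, 1] → min 1
[24, 8, 5, 1, 21] → min 1
[8, 5, 1, 21, 22] → min 1
[5, 1, 21, 22, 2] → min 1
[1, 21, 22, 2, 25] → min 1
[21, 22, 2, 25, 5] → min 2
[22, 2, 25, 5, 1] → min 1
[2, 25, 5, 1, 10] → min 1
[25, 5, 1, 10, 4] → min 1
[5, 1, 10, 4, 19] → min 1
[1, 10, 4, 19, 6] → min 1
[10, 4, 19, 6, 25] → min 4
[4, 19, 6, 25, 8] → min 4
Highest of these is 7.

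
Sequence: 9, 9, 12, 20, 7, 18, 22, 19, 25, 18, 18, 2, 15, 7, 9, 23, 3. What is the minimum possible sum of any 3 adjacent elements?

24

(9, 9, 12) → sum 30
(9, 12, 20) → sum 41
(12, 20, 7) → sum 39
(20, 7, 18) → sum 45
(7, 18, 22) → sum 47
(18, 22, 19) → sum 59
(22, 19, 25) → sum 66
(19, 25, 18) → sum 62
(25, 18, 18) → sum 61
(18, 18, 2) → sum 38
(18, 2, 15) → sum 35
(2, 15, 7) → sum 24
(15, 7, 9) → sum 31
(7, 9, 23) → sum 39
(9, 23, 3) → sum 35
Minimum of these is 24.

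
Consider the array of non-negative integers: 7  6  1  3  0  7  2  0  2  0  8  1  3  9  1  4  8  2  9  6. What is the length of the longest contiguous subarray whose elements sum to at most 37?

→ 7: sum 7, len 1
→ 6: sum 13, len 2
→ 1: sum 14, len 3
→ 3: sum 17, len 4
→ 0: sum 17, len 5
→ 7: sum 24, len 6
→ 2: sum 26, len 7
→ 0: sum 26, len 8
→ 2: sum 28, len 9
→ 0: sum 28, len 10
→ 8: sum 36, len 11
→ 1: sum 37, len 12
→ 3 (dropped 7): sum 33, len 12
→ 9 (dropped 6): sum 36, len 12
→ 1: sum 37, len 13
→ 4 (dropped 1, 3): sum 37, len 12
→ 8 (dropped 0, 7, 2): sum 36, len 10
→ 2 (dropped 0, 2): sum 36, len 9
→ 9 (dropped 0, 8): sum 37, len 8
→ 6 (dropped 1, 3, 9): sum 30, len 6
Longest length seen: 13.

13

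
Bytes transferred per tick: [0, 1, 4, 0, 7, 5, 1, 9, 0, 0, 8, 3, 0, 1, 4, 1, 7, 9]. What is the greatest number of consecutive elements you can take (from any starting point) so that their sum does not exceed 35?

→ 0: sum 0, len 1
→ 1: sum 1, len 2
→ 4: sum 5, len 3
→ 0: sum 5, len 4
→ 7: sum 12, len 5
→ 5: sum 17, len 6
→ 1: sum 18, len 7
→ 9: sum 27, len 8
→ 0: sum 27, len 9
→ 0: sum 27, len 10
→ 8: sum 35, len 11
→ 3 (dropped 0, 1, 4): sum 33, len 9
→ 0: sum 33, len 10
→ 1: sum 34, len 11
→ 4 (dropped 0, 7): sum 31, len 10
→ 1: sum 32, len 11
→ 7 (dropped 5): sum 34, len 11
→ 9 (dropped 1, 9): sum 33, len 10
Longest length seen: 11.

11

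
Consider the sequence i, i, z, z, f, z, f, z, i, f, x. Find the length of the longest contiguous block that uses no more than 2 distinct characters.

[i] 1 distinct, len 1
[i, i] 1 distinct, len 2
[i, i, z] 2 distinct, len 3
[i, i, z, z] 2 distinct, len 4
[z, z, f] 2 distinct, len 3
[z, z, f, z] 2 distinct, len 4
[z, z, f, z, f] 2 distinct, len 5
[z, z, f, z, f, z] 2 distinct, len 6
[z, i] 2 distinct, len 2
[i, f] 2 distinct, len 2
[f, x] 2 distinct, len 2
Longest length with ≤2 distinct: 6.

6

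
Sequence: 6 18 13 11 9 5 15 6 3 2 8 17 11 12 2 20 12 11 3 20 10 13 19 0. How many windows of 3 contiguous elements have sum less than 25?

6 18 13 → sum 37
18 13 11 → sum 42
13 11 9 → sum 33
11 9 5 → sum 25
9 5 15 → sum 29
5 15 6 → sum 26
15 6 3 → sum 24  < 25 ✓
6 3 2 → sum 11  < 25 ✓
3 2 8 → sum 13  < 25 ✓
2 8 17 → sum 27
8 17 11 → sum 36
17 11 12 → sum 40
11 12 2 → sum 25
12 2 20 → sum 34
2 20 12 → sum 34
20 12 11 → sum 43
12 11 3 → sum 26
11 3 20 → sum 34
3 20 10 → sum 33
20 10 13 → sum 43
10 13 19 → sum 42
13 19 0 → sum 32
3 windows satisfy the condition.

3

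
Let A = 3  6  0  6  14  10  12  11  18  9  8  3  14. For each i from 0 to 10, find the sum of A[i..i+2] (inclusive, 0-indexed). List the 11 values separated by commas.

3 6 0 → sum 9
6 0 6 → sum 12
0 6 14 → sum 20
6 14 10 → sum 30
14 10 12 → sum 36
10 12 11 → sum 33
12 11 18 → sum 41
11 18 9 → sum 38
18 9 8 → sum 35
9 8 3 → sum 20
8 3 14 → sum 25

9, 12, 20, 30, 36, 33, 41, 38, 35, 20, 25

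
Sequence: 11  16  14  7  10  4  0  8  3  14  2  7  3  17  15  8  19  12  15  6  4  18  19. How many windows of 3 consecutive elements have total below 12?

1

[11, 16, 14] → sum 41
[16, 14, 7] → sum 37
[14, 7, 10] → sum 31
[7, 10, 4] → sum 21
[10, 4, 0] → sum 14
[4, 0, 8] → sum 12
[0, 8, 3] → sum 11  < 12 ✓
[8, 3, 14] → sum 25
[3, 14, 2] → sum 19
[14, 2, 7] → sum 23
[2, 7, 3] → sum 12
[7, 3, 17] → sum 27
[3, 17, 15] → sum 35
[17, 15, 8] → sum 40
[15, 8, 19] → sum 42
[8, 19, 12] → sum 39
[19, 12, 15] → sum 46
[12, 15, 6] → sum 33
[15, 6, 4] → sum 25
[6, 4, 18] → sum 28
[4, 18, 19] → sum 41
1 window satisfy the condition.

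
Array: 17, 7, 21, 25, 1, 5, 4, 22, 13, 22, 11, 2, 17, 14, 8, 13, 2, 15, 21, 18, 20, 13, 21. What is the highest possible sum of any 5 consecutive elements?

Each size-5 window and its sum:
(17, 7, 21, 25, 1) → sum 71
(7, 21, 25, 1, 5) → sum 59
(21, 25, 1, 5, 4) → sum 56
(25, 1, 5, 4, 22) → sum 57
(1, 5, 4, 22, 13) → sum 45
(5, 4, 22, 13, 22) → sum 66
(4, 22, 13, 22, 11) → sum 72
(22, 13, 22, 11, 2) → sum 70
(13, 22, 11, 2, 17) → sum 65
(22, 11, 2, 17, 14) → sum 66
(11, 2, 17, 14, 8) → sum 52
(2, 17, 14, 8, 13) → sum 54
(17, 14, 8, 13, 2) → sum 54
(14, 8, 13, 2, 15) → sum 52
(8, 13, 2, 15, 21) → sum 59
(13, 2, 15, 21, 18) → sum 69
(2, 15, 21, 18, 20) → sum 76
(15, 21, 18, 20, 13) → sum 87
(21, 18, 20, 13, 21) → sum 93
Highest of these is 93.

93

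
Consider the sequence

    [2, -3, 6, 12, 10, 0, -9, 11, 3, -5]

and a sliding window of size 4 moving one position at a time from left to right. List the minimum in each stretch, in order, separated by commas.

-3, -3, 0, -9, -9, -9, -9

2 -3 6 12 → min -3
-3 6 12 10 → min -3
6 12 10 0 → min 0
12 10 0 -9 → min -9
10 0 -9 11 → min -9
0 -9 11 3 → min -9
-9 11 3 -5 → min -9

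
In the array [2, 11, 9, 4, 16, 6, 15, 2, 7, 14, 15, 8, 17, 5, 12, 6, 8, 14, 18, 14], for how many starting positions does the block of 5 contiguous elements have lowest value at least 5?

8

[2, 11, 9, 4, 16] → min 2
[11, 9, 4, 16, 6] → min 4
[9, 4, 16, 6, 15] → min 4
[4, 16, 6, 15, 2] → min 2
[16, 6, 15, 2, 7] → min 2
[6, 15, 2, 7, 14] → min 2
[15, 2, 7, 14, 15] → min 2
[2, 7, 14, 15, 8] → min 2
[7, 14, 15, 8, 17] → min 7  ≥ 5 ✓
[14, 15, 8, 17, 5] → min 5  ≥ 5 ✓
[15, 8, 17, 5, 12] → min 5  ≥ 5 ✓
[8, 17, 5, 12, 6] → min 5  ≥ 5 ✓
[17, 5, 12, 6, 8] → min 5  ≥ 5 ✓
[5, 12, 6, 8, 14] → min 5  ≥ 5 ✓
[12, 6, 8, 14, 18] → min 6  ≥ 5 ✓
[6, 8, 14, 18, 14] → min 6  ≥ 5 ✓
8 windows satisfy the condition.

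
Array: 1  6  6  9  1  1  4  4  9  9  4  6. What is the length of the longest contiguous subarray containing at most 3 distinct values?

8

[1] 1 distinct, len 1
[1, 6] 2 distinct, len 2
[1, 6, 6] 2 distinct, len 3
[1, 6, 6, 9] 3 distinct, len 4
[1, 6, 6, 9, 1] 3 distinct, len 5
[1, 6, 6, 9, 1, 1] 3 distinct, len 6
[9, 1, 1, 4] 3 distinct, len 4
[9, 1, 1, 4, 4] 3 distinct, len 5
[9, 1, 1, 4, 4, 9] 3 distinct, len 6
[9, 1, 1, 4, 4, 9, 9] 3 distinct, len 7
[9, 1, 1, 4, 4, 9, 9, 4] 3 distinct, len 8
[4, 4, 9, 9, 4, 6] 3 distinct, len 6
Longest length with ≤3 distinct: 8.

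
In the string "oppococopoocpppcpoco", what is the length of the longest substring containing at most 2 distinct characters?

Extend right; when distinct count exceeds 2, shrink from the left:
add o: window [o] (1 distinct), len 1
add p: window [o, p] (2 distinct), len 2
add p: window [o, p, p] (2 distinct), len 3
add o: window [o, p, p, o] (2 distinct), len 4
add c: window [o, c] (2 distinct), len 2
add o: window [o, c, o] (2 distinct), len 3
add c: window [o, c, o, c] (2 distinct), len 4
add o: window [o, c, o, c, o] (2 distinct), len 5
add p: window [o, p] (2 distinct), len 2
add o: window [o, p, o] (2 distinct), len 3
add o: window [o, p, o, o] (2 distinct), len 4
add c: window [o, o, c] (2 distinct), len 3
add p: window [c, p] (2 distinct), len 2
add p: window [c, p, p] (2 distinct), len 3
add p: window [c, p, p, p] (2 distinct), len 4
add c: window [c, p, p, p, c] (2 distinct), len 5
add p: window [c, p, p, p, c, p] (2 distinct), len 6
add o: window [p, o] (2 distinct), len 2
add c: window [o, c] (2 distinct), len 2
add o: window [o, c, o] (2 distinct), len 3
Longest length with ≤2 distinct: 6.

6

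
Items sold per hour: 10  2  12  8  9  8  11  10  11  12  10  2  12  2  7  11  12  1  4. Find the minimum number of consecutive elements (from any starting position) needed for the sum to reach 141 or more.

17

Extend right; whenever the sum reaches 141, record the length and shrink from the left:
add 10: running sum 10 < 141
add 2: running sum 12 < 141
add 12: running sum 24 < 141
add 8: running sum 32 < 141
add 9: running sum 41 < 141
add 8: running sum 49 < 141
add 11: running sum 60 < 141
add 10: running sum 70 < 141
add 11: running sum 81 < 141
add 12: running sum 93 < 141
add 10: running sum 103 < 141
add 2: running sum 105 < 141
add 12: running sum 117 < 141
add 2: running sum 119 < 141
add 7: running sum 126 < 141
add 11: running sum 137 < 141
end 16: [10, 2, 12, 8, 9, 8, 11, 10, 11, 12, 10, 2, 12, 2, 7, 11, 12] sum 149, len 17
end 17: [10, 2, 12, 8, 9, 8, 11, 10, 11, 12, 10, 2, 12, 2, 7, 11, 12, 1] sum 150, len 18
end 18: [12, 8, 9, 8, 11, 10, 11, 12, 10, 2, 12, 2, 7, 11, 12, 1, 4] sum 142, len 17
Shortest qualifying length: 17.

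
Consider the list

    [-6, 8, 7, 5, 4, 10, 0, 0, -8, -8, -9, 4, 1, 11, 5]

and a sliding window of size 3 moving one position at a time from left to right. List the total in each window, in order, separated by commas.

9, 20, 16, 19, 14, 10, -8, -16, -25, -13, -4, 16, 17

(-6, 8, 7) → sum 9
(8, 7, 5) → sum 20
(7, 5, 4) → sum 16
(5, 4, 10) → sum 19
(4, 10, 0) → sum 14
(10, 0, 0) → sum 10
(0, 0, -8) → sum -8
(0, -8, -8) → sum -16
(-8, -8, -9) → sum -25
(-8, -9, 4) → sum -13
(-9, 4, 1) → sum -4
(4, 1, 11) → sum 16
(1, 11, 5) → sum 17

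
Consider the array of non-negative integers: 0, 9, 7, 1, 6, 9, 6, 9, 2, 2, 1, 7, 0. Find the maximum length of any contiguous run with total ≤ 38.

[0] sum 0 len 1
[0, 9] sum 9 len 2
[0, 9, 7] sum 16 len 3
[0, 9, 7, 1] sum 17 len 4
[0, 9, 7, 1, 6] sum 23 len 5
[0, 9, 7, 1, 6, 9] sum 32 len 6
[0, 9, 7, 1, 6, 9, 6] sum 38 len 7
[7, 1, 6, 9, 6, 9] sum 38 len 6
[1, 6, 9, 6, 9, 2] sum 33 len 6
[1, 6, 9, 6, 9, 2, 2] sum 35 len 7
[1, 6, 9, 6, 9, 2, 2, 1] sum 36 len 8
[9, 6, 9, 2, 2, 1, 7] sum 36 len 7
[9, 6, 9, 2, 2, 1, 7, 0] sum 36 len 8
Longest length seen: 8.

8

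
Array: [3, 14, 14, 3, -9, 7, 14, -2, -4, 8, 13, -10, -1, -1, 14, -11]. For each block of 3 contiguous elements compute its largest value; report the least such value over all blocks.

-1

(3, 14, 14) → max 14
(14, 14, 3) → max 14
(14, 3, -9) → max 14
(3, -9, 7) → max 7
(-9, 7, 14) → max 14
(7, 14, -2) → max 14
(14, -2, -4) → max 14
(-2, -4, 8) → max 8
(-4, 8, 13) → max 13
(8, 13, -10) → max 13
(13, -10, -1) → max 13
(-10, -1, -1) → max -1
(-1, -1, 14) → max 14
(-1, 14, -11) → max 14
Least of these is -1.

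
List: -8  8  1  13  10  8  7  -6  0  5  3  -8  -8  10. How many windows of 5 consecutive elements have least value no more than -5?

8

(-8, 8, 1, 13, 10) → min -8  ≤ -5 ✓
(8, 1, 13, 10, 8) → min 1
(1, 13, 10, 8, 7) → min 1
(13, 10, 8, 7, -6) → min -6  ≤ -5 ✓
(10, 8, 7, -6, 0) → min -6  ≤ -5 ✓
(8, 7, -6, 0, 5) → min -6  ≤ -5 ✓
(7, -6, 0, 5, 3) → min -6  ≤ -5 ✓
(-6, 0, 5, 3, -8) → min -8  ≤ -5 ✓
(0, 5, 3, -8, -8) → min -8  ≤ -5 ✓
(5, 3, -8, -8, 10) → min -8  ≤ -5 ✓
8 windows satisfy the condition.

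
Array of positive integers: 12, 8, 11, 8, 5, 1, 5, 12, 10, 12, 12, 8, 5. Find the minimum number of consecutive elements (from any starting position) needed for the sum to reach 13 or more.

add 12: running sum 12 < 13
end 1: [12, 8] sum 20, len 2
end 2: [8, 11] sum 19, len 2
end 3: [11, 8] sum 19, len 2
end 4: [8, 5] sum 13, len 2
end 5: [8, 5, 1] sum 14, len 3
end 6: [8, 5, 1, 5] sum 19, len 4
end 7: [5, 12] sum 17, len 2
end 8: [12, 10] sum 22, len 2
end 9: [10, 12] sum 22, len 2
end 10: [12, 12] sum 24, len 2
end 11: [12, 8] sum 20, len 2
end 12: [8, 5] sum 13, len 2
Shortest qualifying length: 2.

2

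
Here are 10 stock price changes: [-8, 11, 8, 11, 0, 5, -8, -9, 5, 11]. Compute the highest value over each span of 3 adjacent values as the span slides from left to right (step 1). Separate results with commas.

11, 11, 11, 11, 5, 5, 5, 11

Sliding a size-3 window across the 10 values:
(-8, 11, 8) → max 11
(11, 8, 11) → max 11
(8, 11, 0) → max 11
(11, 0, 5) → max 11
(0, 5, -8) → max 5
(5, -8, -9) → max 5
(-8, -9, 5) → max 5
(-9, 5, 11) → max 11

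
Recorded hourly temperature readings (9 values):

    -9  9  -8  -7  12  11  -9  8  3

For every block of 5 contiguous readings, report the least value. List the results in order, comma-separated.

Sliding a size-5 window across the 9 values:
-9 9 -8 -7 12 → min -9
9 -8 -7 12 11 → min -8
-8 -7 12 11 -9 → min -9
-7 12 11 -9 8 → min -9
12 11 -9 8 3 → min -9

-9, -8, -9, -9, -9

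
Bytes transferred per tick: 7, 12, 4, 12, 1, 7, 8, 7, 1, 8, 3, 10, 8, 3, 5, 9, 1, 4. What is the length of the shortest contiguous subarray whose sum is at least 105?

16

Extend right; whenever the sum reaches 105, record the length and shrink from the left:
add 7: running sum 7 < 105
add 12: running sum 19 < 105
add 4: running sum 23 < 105
add 12: running sum 35 < 105
add 1: running sum 36 < 105
add 7: running sum 43 < 105
add 8: running sum 51 < 105
add 7: running sum 58 < 105
add 1: running sum 59 < 105
add 8: running sum 67 < 105
add 3: running sum 70 < 105
add 10: running sum 80 < 105
add 8: running sum 88 < 105
add 3: running sum 91 < 105
add 5: running sum 96 < 105
end 15: [7, 12, 4, 12, 1, 7, 8, 7, 1, 8, 3, 10, 8, 3, 5, 9] sum 105, len 16
end 16: [7, 12, 4, 12, 1, 7, 8, 7, 1, 8, 3, 10, 8, 3, 5, 9, 1] sum 106, len 17
end 17: [7, 12, 4, 12, 1, 7, 8, 7, 1, 8, 3, 10, 8, 3, 5, 9, 1, 4] sum 110, len 18
Shortest qualifying length: 16.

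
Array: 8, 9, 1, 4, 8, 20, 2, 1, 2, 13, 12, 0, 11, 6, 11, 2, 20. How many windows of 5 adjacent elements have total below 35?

5

8 9 1 4 8 → sum 30  < 35 ✓
9 1 4 8 20 → sum 42
1 4 8 20 2 → sum 35
4 8 20 2 1 → sum 35
8 20 2 1 2 → sum 33  < 35 ✓
20 2 1 2 13 → sum 38
2 1 2 13 12 → sum 30  < 35 ✓
1 2 13 12 0 → sum 28  < 35 ✓
2 13 12 0 11 → sum 38
13 12 0 11 6 → sum 42
12 0 11 6 11 → sum 40
0 11 6 11 2 → sum 30  < 35 ✓
11 6 11 2 20 → sum 50
5 windows satisfy the condition.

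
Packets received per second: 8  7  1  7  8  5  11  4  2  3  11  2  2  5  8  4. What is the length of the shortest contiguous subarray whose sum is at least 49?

8

add 8: running sum 8 < 49
add 7: running sum 15 < 49
add 1: running sum 16 < 49
add 7: running sum 23 < 49
add 8: running sum 31 < 49
add 5: running sum 36 < 49
add 11: running sum 47 < 49
end 7: [8, 7, 1, 7, 8, 5, 11, 4] sum 51, len 8
end 8: [8, 7, 1, 7, 8, 5, 11, 4, 2] sum 53, len 9
end 9: [8, 7, 1, 7, 8, 5, 11, 4, 2, 3] sum 56, len 10
end 10: [7, 8, 5, 11, 4, 2, 3, 11] sum 51, len 8
end 11: [7, 8, 5, 11, 4, 2, 3, 11, 2] sum 53, len 9
end 12: [7, 8, 5, 11, 4, 2, 3, 11, 2, 2] sum 55, len 10
end 13: [8, 5, 11, 4, 2, 3, 11, 2, 2, 5] sum 53, len 10
end 14: [5, 11, 4, 2, 3, 11, 2, 2, 5, 8] sum 53, len 10
end 15: [11, 4, 2, 3, 11, 2, 2, 5, 8, 4] sum 52, len 10
Shortest qualifying length: 8.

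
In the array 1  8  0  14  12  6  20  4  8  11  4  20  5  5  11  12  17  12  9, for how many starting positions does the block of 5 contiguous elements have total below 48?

6

(1, 8, 0, 14, 12) → sum 35  < 48 ✓
(8, 0, 14, 12, 6) → sum 40  < 48 ✓
(0, 14, 12, 6, 20) → sum 52
(14, 12, 6, 20, 4) → sum 56
(12, 6, 20, 4, 8) → sum 50
(6, 20, 4, 8, 11) → sum 49
(20, 4, 8, 11, 4) → sum 47  < 48 ✓
(4, 8, 11, 4, 20) → sum 47  < 48 ✓
(8, 11, 4, 20, 5) → sum 48
(11, 4, 20, 5, 5) → sum 45  < 48 ✓
(4, 20, 5, 5, 11) → sum 45  < 48 ✓
(20, 5, 5, 11, 12) → sum 53
(5, 5, 11, 12, 17) → sum 50
(5, 11, 12, 17, 12) → sum 57
(11, 12, 17, 12, 9) → sum 61
6 windows satisfy the condition.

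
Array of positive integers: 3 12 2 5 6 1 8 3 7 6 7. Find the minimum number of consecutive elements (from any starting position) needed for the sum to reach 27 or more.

5

Extend right; whenever the sum reaches 27, record the length and shrink from the left:
add 3: running sum 3 < 27
add 12: running sum 15 < 27
add 2: running sum 17 < 27
add 5: running sum 22 < 27
add 6: shortest ending here [3, 12, 2, 5, 6] sum 28, len 5
add 1: shortest ending here [3, 12, 2, 5, 6, 1] sum 29, len 6
add 8: shortest ending here [12, 2, 5, 6, 1, 8] sum 34, len 6
add 3: shortest ending here [12, 2, 5, 6, 1, 8, 3] sum 37, len 7
add 7: shortest ending here [5, 6, 1, 8, 3, 7] sum 30, len 6
add 6: shortest ending here [6, 1, 8, 3, 7, 6] sum 31, len 6
add 7: shortest ending here [8, 3, 7, 6, 7] sum 31, len 5
Shortest qualifying length: 5.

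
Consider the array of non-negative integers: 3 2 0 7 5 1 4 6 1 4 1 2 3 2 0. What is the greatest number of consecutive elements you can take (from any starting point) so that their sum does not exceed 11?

5

Extend to the right; shrink from the left whenever the sum exceeds 11:
add 3: [3] sum 3, len 1
add 2: [3, 2] sum 5, len 2
add 0: [3, 2, 0] sum 5, len 3
add 7: [2, 0, 7] sum 9, len 3
add 5: [5] sum 5, len 1
add 1: [5, 1] sum 6, len 2
add 4: [5, 1, 4] sum 10, len 3
add 6: [1, 4, 6] sum 11, len 3
add 1: [4, 6, 1] sum 11, len 3
add 4: [6, 1, 4] sum 11, len 3
add 1: [1, 4, 1] sum 6, len 3
add 2: [1, 4, 1, 2] sum 8, len 4
add 3: [1, 4, 1, 2, 3] sum 11, len 5
add 2: [1, 2, 3, 2] sum 8, len 4
add 0: [1, 2, 3, 2, 0] sum 8, len 5
Longest length seen: 5.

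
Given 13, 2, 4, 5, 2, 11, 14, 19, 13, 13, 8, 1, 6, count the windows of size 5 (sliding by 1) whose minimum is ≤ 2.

7

[13, 2, 4, 5, 2] → min 2  ≤ 2 ✓
[2, 4, 5, 2, 11] → min 2  ≤ 2 ✓
[4, 5, 2, 11, 14] → min 2  ≤ 2 ✓
[5, 2, 11, 14, 19] → min 2  ≤ 2 ✓
[2, 11, 14, 19, 13] → min 2  ≤ 2 ✓
[11, 14, 19, 13, 13] → min 11
[14, 19, 13, 13, 8] → min 8
[19, 13, 13, 8, 1] → min 1  ≤ 2 ✓
[13, 13, 8, 1, 6] → min 1  ≤ 2 ✓
7 windows satisfy the condition.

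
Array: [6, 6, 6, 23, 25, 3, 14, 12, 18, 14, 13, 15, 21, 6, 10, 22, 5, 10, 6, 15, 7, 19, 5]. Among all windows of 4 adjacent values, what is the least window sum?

[6, 6, 6, 23] → sum 41
[6, 6, 23, 25] → sum 60
[6, 23, 25, 3] → sum 57
[23, 25, 3, 14] → sum 65
[25, 3, 14, 12] → sum 54
[3, 14, 12, 18] → sum 47
[14, 12, 18, 14] → sum 58
[12, 18, 14, 13] → sum 57
[18, 14, 13, 15] → sum 60
[14, 13, 15, 21] → sum 63
[13, 15, 21, 6] → sum 55
[15, 21, 6, 10] → sum 52
[21, 6, 10, 22] → sum 59
[6, 10, 22, 5] → sum 43
[10, 22, 5, 10] → sum 47
[22, 5, 10, 6] → sum 43
[5, 10, 6, 15] → sum 36
[10, 6, 15, 7] → sum 38
[6, 15, 7, 19] → sum 47
[15, 7, 19, 5] → sum 46
Least of these is 36.

36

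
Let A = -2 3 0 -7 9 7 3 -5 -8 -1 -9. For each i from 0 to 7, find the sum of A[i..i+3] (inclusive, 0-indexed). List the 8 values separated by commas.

-2 3 0 -7 → sum -6
3 0 -7 9 → sum 5
0 -7 9 7 → sum 9
-7 9 7 3 → sum 12
9 7 3 -5 → sum 14
7 3 -5 -8 → sum -3
3 -5 -8 -1 → sum -11
-5 -8 -1 -9 → sum -23

-6, 5, 9, 12, 14, -3, -11, -23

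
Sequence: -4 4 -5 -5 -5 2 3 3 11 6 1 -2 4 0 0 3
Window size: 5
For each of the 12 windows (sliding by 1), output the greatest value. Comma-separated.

-4 4 -5 -5 -5 → max 4
4 -5 -5 -5 2 → max 4
-5 -5 -5 2 3 → max 3
-5 -5 2 3 3 → max 3
-5 2 3 3 11 → max 11
2 3 3 11 6 → max 11
3 3 11 6 1 → max 11
3 11 6 1 -2 → max 11
11 6 1 -2 4 → max 11
6 1 -2 4 0 → max 6
1 -2 4 0 0 → max 4
-2 4 0 0 3 → max 4

4, 4, 3, 3, 11, 11, 11, 11, 11, 6, 4, 4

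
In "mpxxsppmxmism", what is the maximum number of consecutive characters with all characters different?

4

[m] len 1
[m, p] len 2
[m, p, x] len 3
[x] len 1
[x, s] len 2
[x, s, p] len 3
[p] len 1
[p, m] len 2
[p, m, x] len 3
[x, m] len 2
[x, m, i] len 3
[x, m, i, s] len 4
[i, s, m] len 3
Longest all-distinct length: 4.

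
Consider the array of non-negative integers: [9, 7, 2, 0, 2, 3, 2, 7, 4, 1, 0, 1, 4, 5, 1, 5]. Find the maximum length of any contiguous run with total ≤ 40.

add 9: [9] sum 9, len 1
add 7: [9, 7] sum 16, len 2
add 2: [9, 7, 2] sum 18, len 3
add 0: [9, 7, 2, 0] sum 18, len 4
add 2: [9, 7, 2, 0, 2] sum 20, len 5
add 3: [9, 7, 2, 0, 2, 3] sum 23, len 6
add 2: [9, 7, 2, 0, 2, 3, 2] sum 25, len 7
add 7: [9, 7, 2, 0, 2, 3, 2, 7] sum 32, len 8
add 4: [9, 7, 2, 0, 2, 3, 2, 7, 4] sum 36, len 9
add 1: [9, 7, 2, 0, 2, 3, 2, 7, 4, 1] sum 37, len 10
add 0: [9, 7, 2, 0, 2, 3, 2, 7, 4, 1, 0] sum 37, len 11
add 1: [9, 7, 2, 0, 2, 3, 2, 7, 4, 1, 0, 1] sum 38, len 12
add 4: [7, 2, 0, 2, 3, 2, 7, 4, 1, 0, 1, 4] sum 33, len 12
add 5: [7, 2, 0, 2, 3, 2, 7, 4, 1, 0, 1, 4, 5] sum 38, len 13
add 1: [7, 2, 0, 2, 3, 2, 7, 4, 1, 0, 1, 4, 5, 1] sum 39, len 14
add 5: [2, 0, 2, 3, 2, 7, 4, 1, 0, 1, 4, 5, 1, 5] sum 37, len 14
Longest length seen: 14.

14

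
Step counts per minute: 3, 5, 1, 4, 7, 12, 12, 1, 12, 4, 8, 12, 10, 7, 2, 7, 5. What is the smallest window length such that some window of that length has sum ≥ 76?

Extend right; whenever the sum reaches 76, record the length and shrink from the left:
add 3: running sum 3 < 76
add 5: running sum 8 < 76
add 1: running sum 9 < 76
add 4: running sum 13 < 76
add 7: running sum 20 < 76
add 12: running sum 32 < 76
add 12: running sum 44 < 76
add 1: running sum 45 < 76
add 12: running sum 57 < 76
add 4: running sum 61 < 76
add 8: running sum 69 < 76
add 12: shortest ending here [5, 1, 4, 7, 12, 12, 1, 12, 4, 8, 12] sum 78, len 11
add 10: shortest ending here [7, 12, 12, 1, 12, 4, 8, 12, 10] sum 78, len 9
add 7: shortest ending here [12, 12, 1, 12, 4, 8, 12, 10, 7] sum 78, len 9
add 2: shortest ending here [12, 12, 1, 12, 4, 8, 12, 10, 7, 2] sum 80, len 10
add 7: shortest ending here [12, 12, 1, 12, 4, 8, 12, 10, 7, 2, 7] sum 87, len 11
add 5: shortest ending here [12, 1, 12, 4, 8, 12, 10, 7, 2, 7, 5] sum 80, len 11
Shortest qualifying length: 9.

9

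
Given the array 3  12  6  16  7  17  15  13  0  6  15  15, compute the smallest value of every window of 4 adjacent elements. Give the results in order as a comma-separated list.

(3, 12, 6, 16) → min 3
(12, 6, 16, 7) → min 6
(6, 16, 7, 17) → min 6
(16, 7, 17, 15) → min 7
(7, 17, 15, 13) → min 7
(17, 15, 13, 0) → min 0
(15, 13, 0, 6) → min 0
(13, 0, 6, 15) → min 0
(0, 6, 15, 15) → min 0

3, 6, 6, 7, 7, 0, 0, 0, 0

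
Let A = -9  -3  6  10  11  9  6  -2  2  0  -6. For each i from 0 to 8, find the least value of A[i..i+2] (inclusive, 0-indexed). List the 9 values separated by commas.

Sliding a size-3 window across the 11 values:
(-9, -3, 6) → min -9
(-3, 6, 10) → min -3
(6, 10, 11) → min 6
(10, 11, 9) → min 9
(11, 9, 6) → min 6
(9, 6, -2) → min -2
(6, -2, 2) → min -2
(-2, 2, 0) → min -2
(2, 0, -6) → min -6

-9, -3, 6, 9, 6, -2, -2, -2, -6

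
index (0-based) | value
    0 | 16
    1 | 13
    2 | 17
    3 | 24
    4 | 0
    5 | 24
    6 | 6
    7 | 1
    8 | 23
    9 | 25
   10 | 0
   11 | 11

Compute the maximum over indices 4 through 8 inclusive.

Elements at indices 4..8: 0, 24, 6, 1, 23
max(0, 24, 6, 1, 23) = 24

24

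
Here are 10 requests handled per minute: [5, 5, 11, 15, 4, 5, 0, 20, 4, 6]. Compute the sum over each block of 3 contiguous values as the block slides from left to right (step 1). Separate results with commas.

21, 31, 30, 24, 9, 25, 24, 30

(5, 5, 11) → sum 21
(5, 11, 15) → sum 31
(11, 15, 4) → sum 30
(15, 4, 5) → sum 24
(4, 5, 0) → sum 9
(5, 0, 20) → sum 25
(0, 20, 4) → sum 24
(20, 4, 6) → sum 30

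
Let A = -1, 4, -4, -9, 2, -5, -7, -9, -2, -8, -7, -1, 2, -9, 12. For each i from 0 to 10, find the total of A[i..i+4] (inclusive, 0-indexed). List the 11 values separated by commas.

-8, -12, -23, -28, -21, -31, -33, -27, -16, -23, -3

Sliding a size-5 window across the 15 values:
[-1, 4, -4, -9, 2] → sum -8
[4, -4, -9, 2, -5] → sum -12
[-4, -9, 2, -5, -7] → sum -23
[-9, 2, -5, -7, -9] → sum -28
[2, -5, -7, -9, -2] → sum -21
[-5, -7, -9, -2, -8] → sum -31
[-7, -9, -2, -8, -7] → sum -33
[-9, -2, -8, -7, -1] → sum -27
[-2, -8, -7, -1, 2] → sum -16
[-8, -7, -1, 2, -9] → sum -23
[-7, -1, 2, -9, 12] → sum -3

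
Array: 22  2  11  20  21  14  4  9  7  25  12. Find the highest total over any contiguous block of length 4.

66

[22, 2, 11, 20] → sum 55
[2, 11, 20, 21] → sum 54
[11, 20, 21, 14] → sum 66
[20, 21, 14, 4] → sum 59
[21, 14, 4, 9] → sum 48
[14, 4, 9, 7] → sum 34
[4, 9, 7, 25] → sum 45
[9, 7, 25, 12] → sum 53
Highest of these is 66.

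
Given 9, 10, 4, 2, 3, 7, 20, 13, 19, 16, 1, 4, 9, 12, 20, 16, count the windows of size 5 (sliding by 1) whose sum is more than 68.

2

9 10 4 2 3 → sum 28
10 4 2 3 7 → sum 26
4 2 3 7 20 → sum 36
2 3 7 20 13 → sum 45
3 7 20 13 19 → sum 62
7 20 13 19 16 → sum 75  > 68 ✓
20 13 19 16 1 → sum 69  > 68 ✓
13 19 16 1 4 → sum 53
19 16 1 4 9 → sum 49
16 1 4 9 12 → sum 42
1 4 9 12 20 → sum 46
4 9 12 20 16 → sum 61
2 windows satisfy the condition.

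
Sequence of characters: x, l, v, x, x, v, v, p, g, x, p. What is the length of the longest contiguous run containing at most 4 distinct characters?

9

Extend right; when distinct count exceeds 4, shrink from the left:
add x: window [x] (1 distinct), len 1
add l: window [x, l] (2 distinct), len 2
add v: window [x, l, v] (3 distinct), len 3
add x: window [x, l, v, x] (3 distinct), len 4
add x: window [x, l, v, x, x] (3 distinct), len 5
add v: window [x, l, v, x, x, v] (3 distinct), len 6
add v: window [x, l, v, x, x, v, v] (3 distinct), len 7
add p: window [x, l, v, x, x, v, v, p] (4 distinct), len 8
add g: window [v, x, x, v, v, p, g] (4 distinct), len 7
add x: window [v, x, x, v, v, p, g, x] (4 distinct), len 8
add p: window [v, x, x, v, v, p, g, x, p] (4 distinct), len 9
Longest length with ≤4 distinct: 9.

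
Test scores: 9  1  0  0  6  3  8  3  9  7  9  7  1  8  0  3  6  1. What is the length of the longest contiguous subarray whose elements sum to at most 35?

Extend to the right; shrink from the left whenever the sum exceeds 35:
→ 9: sum 9, len 1
→ 1: sum 10, len 2
→ 0: sum 10, len 3
→ 0: sum 10, len 4
→ 6: sum 16, len 5
→ 3: sum 19, len 6
→ 8: sum 27, len 7
→ 3: sum 30, len 8
→ 9 (dropped 9): sum 30, len 8
→ 7 (dropped 1, 0, 0, 6): sum 30, len 5
→ 9 (dropped 3, 8): sum 28, len 4
→ 7: sum 35, len 5
→ 1 (dropped 3): sum 33, len 5
→ 8 (dropped 9): sum 32, len 5
→ 0: sum 32, len 6
→ 3: sum 35, len 7
→ 6 (dropped 7): sum 34, len 7
→ 1: sum 35, len 8
Longest length seen: 8.

8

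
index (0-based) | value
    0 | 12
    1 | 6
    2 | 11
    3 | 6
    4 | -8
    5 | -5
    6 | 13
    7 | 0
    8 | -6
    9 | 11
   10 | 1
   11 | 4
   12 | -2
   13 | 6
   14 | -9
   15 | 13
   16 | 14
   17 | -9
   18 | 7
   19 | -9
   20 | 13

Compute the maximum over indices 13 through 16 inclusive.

Elements at indices 13..16: 6, -9, 13, 14
max(6, -9, 13, 14) = 14

14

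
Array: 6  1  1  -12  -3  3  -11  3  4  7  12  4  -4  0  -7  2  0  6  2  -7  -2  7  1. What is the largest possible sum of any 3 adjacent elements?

6 1 1 → sum 8
1 1 -12 → sum -10
1 -12 -3 → sum -14
-12 -3 3 → sum -12
-3 3 -11 → sum -11
3 -11 3 → sum -5
-11 3 4 → sum -4
3 4 7 → sum 14
4 7 12 → sum 23
7 12 4 → sum 23
12 4 -4 → sum 12
4 -4 0 → sum 0
-4 0 -7 → sum -11
0 -7 2 → sum -5
-7 2 0 → sum -5
2 0 6 → sum 8
0 6 2 → sum 8
6 2 -7 → sum 1
2 -7 -2 → sum -7
-7 -2 7 → sum -2
-2 7 1 → sum 6
Largest of these is 23.

23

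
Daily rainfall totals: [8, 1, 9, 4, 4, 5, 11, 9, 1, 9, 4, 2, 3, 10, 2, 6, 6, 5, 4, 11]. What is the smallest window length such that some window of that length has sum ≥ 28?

add 8: running sum 8 < 28
add 1: running sum 9 < 28
add 9: running sum 18 < 28
add 4: running sum 22 < 28
add 4: running sum 26 < 28
end 5: [8, 1, 9, 4, 4, 5] sum 31, len 6
end 6: [9, 4, 4, 5, 11] sum 33, len 5
end 7: [4, 5, 11, 9] sum 29, len 4
end 8: [4, 5, 11, 9, 1] sum 30, len 5
end 9: [11, 9, 1, 9] sum 30, len 4
end 10: [11, 9, 1, 9, 4] sum 34, len 5
end 11: [11, 9, 1, 9, 4, 2] sum 36, len 6
end 12: [9, 1, 9, 4, 2, 3] sum 28, len 6
end 13: [9, 4, 2, 3, 10] sum 28, len 5
end 14: [9, 4, 2, 3, 10, 2] sum 30, len 6
end 15: [9, 4, 2, 3, 10, 2, 6] sum 36, len 7
end 16: [2, 3, 10, 2, 6, 6] sum 29, len 6
end 17: [10, 2, 6, 6, 5] sum 29, len 5
end 18: [10, 2, 6, 6, 5, 4] sum 33, len 6
end 19: [6, 6, 5, 4, 11] sum 32, len 5
Shortest qualifying length: 4.

4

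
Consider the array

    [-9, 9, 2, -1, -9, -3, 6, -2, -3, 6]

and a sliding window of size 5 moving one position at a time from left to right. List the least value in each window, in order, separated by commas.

-9, -9, -9, -9, -9, -3

(-9, 9, 2, -1, -9) → min -9
(9, 2, -1, -9, -3) → min -9
(2, -1, -9, -3, 6) → min -9
(-1, -9, -3, 6, -2) → min -9
(-9, -3, 6, -2, -3) → min -9
(-3, 6, -2, -3, 6) → min -3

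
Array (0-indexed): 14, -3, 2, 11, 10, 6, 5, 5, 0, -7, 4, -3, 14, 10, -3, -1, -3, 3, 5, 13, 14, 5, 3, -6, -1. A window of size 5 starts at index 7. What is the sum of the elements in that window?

Elements at indices 7..11: 5, 0, -7, 4, -3
sum(5, 0, -7, 4, -3) = -1

-1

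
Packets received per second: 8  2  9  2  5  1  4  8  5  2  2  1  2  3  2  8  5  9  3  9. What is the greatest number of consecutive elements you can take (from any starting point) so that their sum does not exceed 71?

17

Extend to the right; shrink from the left whenever the sum exceeds 71:
[8] sum 8 len 1
[8, 2] sum 10 len 2
[8, 2, 9] sum 19 len 3
[8, 2, 9, 2] sum 21 len 4
[8, 2, 9, 2, 5] sum 26 len 5
[8, 2, 9, 2, 5, 1] sum 27 len 6
[8, 2, 9, 2, 5, 1, 4] sum 31 len 7
[8, 2, 9, 2, 5, 1, 4, 8] sum 39 len 8
[8, 2, 9, 2, 5, 1, 4, 8, 5] sum 44 len 9
[8, 2, 9, 2, 5, 1, 4, 8, 5, 2] sum 46 len 10
[8, 2, 9, 2, 5, 1, 4, 8, 5, 2, 2] sum 48 len 11
[8, 2, 9, 2, 5, 1, 4, 8, 5, 2, 2, 1] sum 49 len 12
[8, 2, 9, 2, 5, 1, 4, 8, 5, 2, 2, 1, 2] sum 51 len 13
[8, 2, 9, 2, 5, 1, 4, 8, 5, 2, 2, 1, 2, 3] sum 54 len 14
[8, 2, 9, 2, 5, 1, 4, 8, 5, 2, 2, 1, 2, 3, 2] sum 56 len 15
[8, 2, 9, 2, 5, 1, 4, 8, 5, 2, 2, 1, 2, 3, 2, 8] sum 64 len 16
[8, 2, 9, 2, 5, 1, 4, 8, 5, 2, 2, 1, 2, 3, 2, 8, 5] sum 69 len 17
[2, 9, 2, 5, 1, 4, 8, 5, 2, 2, 1, 2, 3, 2, 8, 5, 9] sum 70 len 17
[9, 2, 5, 1, 4, 8, 5, 2, 2, 1, 2, 3, 2, 8, 5, 9, 3] sum 71 len 17
[2, 5, 1, 4, 8, 5, 2, 2, 1, 2, 3, 2, 8, 5, 9, 3, 9] sum 71 len 17
Longest length seen: 17.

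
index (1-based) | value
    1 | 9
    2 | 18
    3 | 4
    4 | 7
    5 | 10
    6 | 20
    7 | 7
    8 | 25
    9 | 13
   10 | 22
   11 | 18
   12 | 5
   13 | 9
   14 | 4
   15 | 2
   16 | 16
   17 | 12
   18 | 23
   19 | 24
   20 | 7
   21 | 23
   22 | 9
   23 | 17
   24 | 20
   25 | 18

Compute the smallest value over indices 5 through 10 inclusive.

7

Elements at indices 5..10: 10, 20, 7, 25, 13, 22
min(10, 20, 7, 25, 13, 22) = 7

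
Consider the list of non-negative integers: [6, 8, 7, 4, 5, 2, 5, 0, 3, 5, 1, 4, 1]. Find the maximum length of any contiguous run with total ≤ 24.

Extend to the right; shrink from the left whenever the sum exceeds 24:
add 6: [6] sum 6, len 1
add 8: [6, 8] sum 14, len 2
add 7: [6, 8, 7] sum 21, len 3
add 4: [8, 7, 4] sum 19, len 3
add 5: [8, 7, 4, 5] sum 24, len 4
add 2: [7, 4, 5, 2] sum 18, len 4
add 5: [7, 4, 5, 2, 5] sum 23, len 5
add 0: [7, 4, 5, 2, 5, 0] sum 23, len 6
add 3: [4, 5, 2, 5, 0, 3] sum 19, len 6
add 5: [4, 5, 2, 5, 0, 3, 5] sum 24, len 7
add 1: [5, 2, 5, 0, 3, 5, 1] sum 21, len 7
add 4: [2, 5, 0, 3, 5, 1, 4] sum 20, len 7
add 1: [2, 5, 0, 3, 5, 1, 4, 1] sum 21, len 8
Longest length seen: 8.

8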